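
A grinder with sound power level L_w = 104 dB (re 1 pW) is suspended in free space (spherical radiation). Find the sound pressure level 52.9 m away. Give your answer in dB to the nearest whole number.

59 dB

The power spreads over a sphere of area 4π·r², so L_p = L_w − 10·log₁₀(4π·r²).
4π·r² = 3.517e+04 m², 10·log₁₀ of that is 45.461 dB.
L_p = 104 − 45.461 = 58.54 dB.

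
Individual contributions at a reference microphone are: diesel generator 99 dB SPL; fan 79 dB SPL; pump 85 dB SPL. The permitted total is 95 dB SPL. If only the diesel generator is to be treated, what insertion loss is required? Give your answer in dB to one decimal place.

Everything except the diesel generator sums to 10^(79/10) + 10^(85/10) = 3.957e+08 in linear terms, 85.97 dB SPL.
To meet 95 dB SPL overall, the treated diesel generator may contribute at most 10^(95/10) − 3.957e+08 = 2.767e+09, i.e. 94.42 dB SPL.
Required insertion loss = 99 − 94.42 = 4.58 dB.

4.6 dB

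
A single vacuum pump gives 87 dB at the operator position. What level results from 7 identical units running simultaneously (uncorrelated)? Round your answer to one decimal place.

95.5 dB

With 7 equal, uncorrelated contributions the intensity is 7× that of one unit, giving a rise of 10·log₁₀ 7.
L_total = 87 + 10·log₁₀(7) = 87 + 8.451 = 95.45 dB.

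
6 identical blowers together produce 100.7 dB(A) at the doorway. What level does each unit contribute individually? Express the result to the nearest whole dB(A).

For N identical incoherent sources L_total = L₁ + 10·log₁₀ N, so L₁ = 100.7 − 10·log₁₀(6) = 100.7 − 7.782.

93 dB(A)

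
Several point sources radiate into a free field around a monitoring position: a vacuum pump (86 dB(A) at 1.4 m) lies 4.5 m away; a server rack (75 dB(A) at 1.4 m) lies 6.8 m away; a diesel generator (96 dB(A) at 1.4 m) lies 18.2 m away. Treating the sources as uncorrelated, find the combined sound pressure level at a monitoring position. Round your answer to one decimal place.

First find each source's level at the receiver (point-source: −20·log₁₀(r/r_ref)), then combine on an intensity basis.
vacuum pump: 86 − 20·log₁₀(4.5/1.4) = 86 − 10.14 = 75.86 dB(A).
server rack: 75 − 20·log₁₀(6.8/1.4) = 75 − 13.73 = 61.27 dB(A).
diesel generator: 96 − 20·log₁₀(18.2/1.4) = 96 − 22.28 = 73.72 dB(A).
Σ 10^(L/10) = 6.343e+07 → L_total = 10·log₁₀(6.343e+07) = 78.02 dB(A).

78.0 dB(A)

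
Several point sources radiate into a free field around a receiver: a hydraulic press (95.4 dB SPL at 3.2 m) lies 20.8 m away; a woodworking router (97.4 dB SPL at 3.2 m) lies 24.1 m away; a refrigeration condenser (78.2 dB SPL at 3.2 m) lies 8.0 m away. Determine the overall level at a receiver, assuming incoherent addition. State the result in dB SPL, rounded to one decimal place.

82.8 dB SPL

Apply inverse-square spreading to bring every level to the receiver, then sum 10^(L/10).
hydraulic press: 95.4 − 20·log₁₀(20.8/3.2) = 95.4 − 16.26 = 79.14 dB SPL.
woodworking router: 97.4 − 20·log₁₀(24.1/3.2) = 97.4 − 17.54 = 79.86 dB SPL.
refrigeration condenser: 78.2 − 20·log₁₀(8.0/3.2) = 78.2 − 7.96 = 70.24 dB SPL.
Σ 10^(L/10) = 1.895e+08 → L_total = 10·log₁₀(1.895e+08) = 82.78 dB SPL.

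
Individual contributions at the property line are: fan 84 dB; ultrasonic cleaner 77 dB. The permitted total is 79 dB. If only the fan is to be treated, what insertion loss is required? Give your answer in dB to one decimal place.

9.3 dB

Everything except the fan sums to 10^(77/10) = 5.012e+07 in linear terms, 77.00 dB.
To meet 79 dB overall, the treated fan may contribute at most 10^(79/10) − 5.012e+07 = 2.931e+07, i.e. 74.67 dB.
So the fan must be reduced from 84 to 74.67 dB: IL = 9.33 dB.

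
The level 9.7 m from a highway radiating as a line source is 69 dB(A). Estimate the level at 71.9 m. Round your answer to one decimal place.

Cylindrical spreading from a line source gives a 10·log₁₀(r₂/r₁) drop.
L₂ = 69 − 10·log₁₀(71.9/9.7) = 69 − 8.700 = 60.30 dB(A).

60.3 dB(A)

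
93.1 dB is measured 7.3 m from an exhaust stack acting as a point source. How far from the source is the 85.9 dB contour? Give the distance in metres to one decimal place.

For a point source L₁ − L₂ = 20·log₁₀(r₂/r₁), so r₂ = r₁·10^((L₁−L₂)/20).
r₂ = 7.3·10^((93.1−85.9)/20) = 7.3·10^(7.2/20) = 16.72 m.

16.7 m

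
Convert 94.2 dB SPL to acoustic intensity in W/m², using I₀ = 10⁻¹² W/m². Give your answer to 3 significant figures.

I/I₀ = 10^(94.2/10) = 2.63e+09, so I = 2.63e+09 × 10⁻¹² W/m².

0.00263 W/m²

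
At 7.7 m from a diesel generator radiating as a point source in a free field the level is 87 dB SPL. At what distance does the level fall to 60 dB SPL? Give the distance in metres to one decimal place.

The 27.0 dB drop corresponds to a distance ratio of 10^(27.0/20) for a point source.
r₂ = 7.7·10^((87−60)/20) = 7.7·10^(27.0/20) = 172.38 m.

172.4 m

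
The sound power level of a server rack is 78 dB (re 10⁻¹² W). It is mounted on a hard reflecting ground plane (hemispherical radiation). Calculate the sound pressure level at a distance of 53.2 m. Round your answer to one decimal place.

Free-field hemispherical radiation: L_p = L_w − 10·log₁₀(2π·r²), r = 53.2 m.
2π·r² = 1.778e+04 m², 10·log₁₀ of that is 42.500 dB.
L_p = 78 − 42.500 = 35.50 dB.

35.5 dB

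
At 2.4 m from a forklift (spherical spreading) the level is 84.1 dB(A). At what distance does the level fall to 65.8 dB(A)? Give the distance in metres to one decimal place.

Point-source spreading drops the level by 20·log₁₀(r₂/r₁); inverting, r₂/r₁ = 10^(ΔL/20).
r₂ = 2.4·10^((84.1−65.8)/20) = 2.4·10^(18.3/20) = 19.73 m.

19.7 m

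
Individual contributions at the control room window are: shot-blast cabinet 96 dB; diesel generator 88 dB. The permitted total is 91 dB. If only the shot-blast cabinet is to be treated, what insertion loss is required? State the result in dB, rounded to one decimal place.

8.0 dB

Everything except the shot-blast cabinet sums to 10^(88/10) = 6.310e+08 in linear terms, 88.00 dB.
To meet 91 dB overall, the treated shot-blast cabinet may contribute at most 10^(91/10) − 6.310e+08 = 6.280e+08, i.e. 87.98 dB.
Required insertion loss = 96 − 87.98 = 8.02 dB.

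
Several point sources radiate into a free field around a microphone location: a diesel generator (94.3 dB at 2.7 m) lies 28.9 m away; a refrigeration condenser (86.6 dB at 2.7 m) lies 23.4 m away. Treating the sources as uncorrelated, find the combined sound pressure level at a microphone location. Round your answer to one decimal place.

Apply inverse-square spreading to bring every level to the receiver, then sum 10^(L/10).
diesel generator: 94.3 − 20·log₁₀(28.9/2.7) = 94.3 − 20.59 = 73.71 dB.
refrigeration condenser: 86.6 − 20·log₁₀(23.4/2.7) = 86.6 − 18.76 = 67.84 dB.
Σ 10^(L/10) = 2.958e+07 → L_total = 10·log₁₀(2.958e+07) = 74.71 dB.

74.7 dB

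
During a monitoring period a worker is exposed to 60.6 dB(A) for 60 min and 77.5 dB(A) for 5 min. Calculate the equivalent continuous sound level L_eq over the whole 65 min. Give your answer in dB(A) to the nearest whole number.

The energy average is taken in the linear domain: L_eq = 10·log₁₀[(Σ tᵢ·10^(Lᵢ/10))/T], T = 65 min.
Σ tᵢ·10^(Lᵢ/10) = 60·10^(60.6/10) + 5·10^(77.5/10) = 3.501e+08.
L_eq = 10·log₁₀(3.501e+08/65) = 67.31 dB(A).

67 dB(A)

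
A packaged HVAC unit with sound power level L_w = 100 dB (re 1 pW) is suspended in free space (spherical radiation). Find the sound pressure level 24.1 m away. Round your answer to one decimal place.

The power spreads over a sphere of area 4π·r², so L_p = L_w − 10·log₁₀(4π·r²).
4π·r² = 7299 m², 10·log₁₀ of that is 38.632 dB.
L_p = 100 − 38.632 = 61.37 dB.

61.4 dB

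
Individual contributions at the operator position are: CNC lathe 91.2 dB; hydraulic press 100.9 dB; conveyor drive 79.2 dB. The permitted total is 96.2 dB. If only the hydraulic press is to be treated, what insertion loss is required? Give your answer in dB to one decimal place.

6.5 dB

Everything except the hydraulic press sums to 10^(91.2/10) + 10^(79.2/10) = 1.401e+09 in linear terms, 91.47 dB.
The limit corresponds to 10^(96.2/10) = 4.169e+09; subtracting the fixed part leaves 2.767e+09 for the hydraulic press, i.e. 94.42 dB.
So the hydraulic press must be reduced from 100.9 to 94.42 dB: IL = 6.48 dB.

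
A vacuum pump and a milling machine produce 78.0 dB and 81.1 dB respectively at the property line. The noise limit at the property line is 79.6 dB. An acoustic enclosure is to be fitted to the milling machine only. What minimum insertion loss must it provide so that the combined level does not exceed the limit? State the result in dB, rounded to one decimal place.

Fixed contribution from the other source: Σ 10^(L/10) = 10^(78.0/10) = 6.310e+07 (78.00 dB).
The limit corresponds to 10^(79.6/10) = 9.120e+07; subtracting the fixed part leaves 2.811e+07 for the milling machine, i.e. 74.49 dB.
So the milling machine must be reduced from 81.1 to 74.49 dB: IL = 6.61 dB.

6.6 dB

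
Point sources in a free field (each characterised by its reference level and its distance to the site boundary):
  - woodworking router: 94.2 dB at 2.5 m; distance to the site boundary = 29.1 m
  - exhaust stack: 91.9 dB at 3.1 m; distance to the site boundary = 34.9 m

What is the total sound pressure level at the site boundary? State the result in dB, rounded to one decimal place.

75.0 dB

First find each source's level at the receiver (point-source: −20·log₁₀(r/r_ref)), then combine on an intensity basis.
woodworking router: 94.2 − 20·log₁₀(29.1/2.5) = 94.2 − 21.32 = 72.88 dB.
exhaust stack: 91.9 − 20·log₁₀(34.9/3.1) = 91.9 − 21.03 = 70.87 dB.
Σ 10^(L/10) = 3.163e+07 → L_total = 10·log₁₀(3.163e+07) = 75.00 dB.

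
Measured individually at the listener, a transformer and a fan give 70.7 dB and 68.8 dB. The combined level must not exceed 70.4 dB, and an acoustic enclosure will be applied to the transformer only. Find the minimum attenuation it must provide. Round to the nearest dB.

5 dB

The untreated sources together contribute 10^(68.8/10) = 7.586e+06, i.e. 68.80 dB.
To meet 70.4 dB overall, the treated transformer may contribute at most 10^(70.4/10) − 7.586e+06 = 3.379e+06, i.e. 65.29 dB.
Required insertion loss = 70.7 − 65.29 = 5.41 dB.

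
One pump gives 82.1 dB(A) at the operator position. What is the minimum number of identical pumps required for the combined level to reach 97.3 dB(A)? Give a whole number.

34

Need L₁ + 10·log₁₀ N ≥ 97.3, i.e. log₁₀ N ≥ 1.52.
N ≥ 10^(15.2/10) = 33.113, so N = 34.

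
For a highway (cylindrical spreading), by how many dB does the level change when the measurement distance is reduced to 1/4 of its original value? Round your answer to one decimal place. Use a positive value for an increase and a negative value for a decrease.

+6.0 dB

With cylindrical spreading the level changes by −10·log₁₀(r₂/r₁).
ΔL = −10·log₁₀(0.25) = +6.02 dB.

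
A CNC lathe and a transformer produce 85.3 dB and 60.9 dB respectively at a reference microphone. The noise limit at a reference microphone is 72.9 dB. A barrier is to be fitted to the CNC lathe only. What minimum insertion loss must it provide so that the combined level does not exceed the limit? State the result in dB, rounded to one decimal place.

Fixed contribution from the other source: Σ 10^(L/10) = 10^(60.9/10) = 1.230e+06 (60.90 dB).
To meet 72.9 dB overall, the treated CNC lathe may contribute at most 10^(72.9/10) − 1.230e+06 = 1.827e+07, i.e. 72.62 dB.
So the CNC lathe must be reduced from 85.3 to 72.62 dB: IL = 12.68 dB.

12.7 dB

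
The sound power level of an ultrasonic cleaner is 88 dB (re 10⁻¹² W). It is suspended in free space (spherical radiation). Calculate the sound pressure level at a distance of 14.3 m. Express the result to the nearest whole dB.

Free-field spherical radiation: L_p = L_w − 10·log₁₀(4π·r²), r = 14.3 m.
4π·r² = 2570 m², 10·log₁₀ of that is 34.099 dB.
L_p = 88 − 34.099 = 53.90 dB.

54 dB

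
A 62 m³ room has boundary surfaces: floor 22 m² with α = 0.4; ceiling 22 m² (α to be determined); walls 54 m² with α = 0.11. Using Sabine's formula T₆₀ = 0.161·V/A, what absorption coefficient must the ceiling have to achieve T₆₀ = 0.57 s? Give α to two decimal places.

0.13

Required total absorption A = 0.161·62/0.57 = 17.51 m².
Absorption from the other surfaces = 22·0.4 + 54·0.11 = 14.74 m², so the ceiling must supply 2.77 m² over 22 m².
α = 2.77/22 = 0.126.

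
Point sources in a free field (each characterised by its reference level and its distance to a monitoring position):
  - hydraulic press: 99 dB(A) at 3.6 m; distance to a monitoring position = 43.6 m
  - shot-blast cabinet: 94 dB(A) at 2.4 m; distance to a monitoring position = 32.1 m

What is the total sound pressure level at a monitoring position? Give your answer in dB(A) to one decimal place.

78.3 dB(A)

Propagate each source to the receiver with L = L_ref − 20·log₁₀(r/r_ref), then add intensities.
hydraulic press: 99 − 20·log₁₀(43.6/3.6) = 99 − 21.66 = 77.34 dB(A).
shot-blast cabinet: 94 − 20·log₁₀(32.1/2.4) = 94 − 22.53 = 71.47 dB(A).
Σ 10^(L/10) = 6.820e+07 → L_total = 10·log₁₀(6.820e+07) = 78.34 dB(A).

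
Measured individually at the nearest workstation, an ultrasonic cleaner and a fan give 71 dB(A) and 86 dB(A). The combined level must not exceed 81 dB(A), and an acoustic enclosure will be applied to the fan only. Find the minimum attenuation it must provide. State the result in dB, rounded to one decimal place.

5.5 dB

Fixed contribution from the other source: Σ 10^(L/10) = 10^(71/10) = 1.259e+07 (71.00 dB(A)).
The limit corresponds to 10^(81/10) = 1.259e+08; subtracting the fixed part leaves 1.133e+08 for the fan, i.e. 80.54 dB(A).
Required insertion loss = 86 − 80.54 = 5.46 dB.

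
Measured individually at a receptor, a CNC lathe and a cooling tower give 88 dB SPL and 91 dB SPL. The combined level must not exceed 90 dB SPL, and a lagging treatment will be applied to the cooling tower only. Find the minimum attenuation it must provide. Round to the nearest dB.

5 dB

Everything except the cooling tower sums to 10^(88/10) = 6.310e+08 in linear terms, 88.00 dB SPL.
The limit corresponds to 10^(90/10) = 1.000e+09; subtracting the fixed part leaves 3.690e+08 for the cooling tower, i.e. 85.67 dB SPL.
So the cooling tower must be reduced from 91 to 85.67 dB SPL: IL = 5.33 dB.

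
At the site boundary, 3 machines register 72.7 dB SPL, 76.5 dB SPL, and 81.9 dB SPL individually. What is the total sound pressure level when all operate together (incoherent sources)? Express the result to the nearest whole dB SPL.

83 dB SPL

For uncorrelated sources the intensities add, so convert each level to linear form, sum, and take 10·log₁₀ of the total.
Σ 10^(L/10) = 10^(72.7/10) + 10^(76.5/10) + 10^(81.9/10) = 2.182e+08.
L_total = 10·log₁₀(2.182e+08) = 83.39 dB SPL.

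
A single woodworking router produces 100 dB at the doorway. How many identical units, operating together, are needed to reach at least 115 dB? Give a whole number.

The shortfall is 115 − 100 = 15.0 dB, and N units add 10·log₁₀ N, so need 10·log₁₀ N ≥ 15.0.
N ≥ 10^(15.0/10) = 31.623, so N = 32.

32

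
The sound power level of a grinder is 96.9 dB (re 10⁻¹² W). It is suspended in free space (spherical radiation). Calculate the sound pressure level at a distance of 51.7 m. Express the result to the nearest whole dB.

52 dB

L_p = L_w − 10·log₁₀(4π·r²) with r = 51.7 m.
4π·r² = 3.359e+04 m², 10·log₁₀ of that is 45.262 dB.
L_p = 96.9 − 45.262 = 51.64 dB.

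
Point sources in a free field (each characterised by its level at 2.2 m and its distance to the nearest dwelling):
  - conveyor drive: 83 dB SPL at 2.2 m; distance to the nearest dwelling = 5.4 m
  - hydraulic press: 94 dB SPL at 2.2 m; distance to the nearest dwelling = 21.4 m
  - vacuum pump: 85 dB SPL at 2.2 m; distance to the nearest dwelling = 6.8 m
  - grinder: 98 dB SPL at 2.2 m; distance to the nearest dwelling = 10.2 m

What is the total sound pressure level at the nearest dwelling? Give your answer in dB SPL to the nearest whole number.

Propagate each source to the receiver with L = L_ref − 20·log₁₀(r/r_ref), then add intensities.
conveyor drive: 83 − 20·log₁₀(5.4/2.2) = 83 − 7.80 = 75.20 dB SPL.
hydraulic press: 94 − 20·log₁₀(21.4/2.2) = 94 − 19.76 = 74.24 dB SPL.
vacuum pump: 85 − 20·log₁₀(6.8/2.2) = 85 − 9.80 = 75.20 dB SPL.
grinder: 98 − 20·log₁₀(10.2/2.2) = 98 − 13.32 = 84.68 dB SPL.
Σ 10^(L/10) = 3.863e+08 → L_total = 10·log₁₀(3.863e+08) = 85.87 dB SPL.

86 dB SPL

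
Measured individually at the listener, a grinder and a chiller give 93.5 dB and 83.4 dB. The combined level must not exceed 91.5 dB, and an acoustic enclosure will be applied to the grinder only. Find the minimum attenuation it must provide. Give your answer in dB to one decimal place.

Everything except the grinder sums to 10^(83.4/10) = 2.188e+08 in linear terms, 83.40 dB.
The limit corresponds to 10^(91.5/10) = 1.413e+09; subtracting the fixed part leaves 1.194e+09 for the grinder, i.e. 90.77 dB.
So the grinder must be reduced from 93.5 to 90.77 dB: IL = 2.73 dB.

2.7 dB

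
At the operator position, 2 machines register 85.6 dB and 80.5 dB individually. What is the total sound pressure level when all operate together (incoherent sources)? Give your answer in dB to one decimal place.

86.8 dB

Incoherent sources combine by intensity addition: L_total = 10·log₁₀(Σ 10^(L_i/10)).
Σ 10^(L/10) = 10^(85.6/10) + 10^(80.5/10) = 4.753e+08.
L_total = 10·log₁₀(4.753e+08) = 86.77 dB.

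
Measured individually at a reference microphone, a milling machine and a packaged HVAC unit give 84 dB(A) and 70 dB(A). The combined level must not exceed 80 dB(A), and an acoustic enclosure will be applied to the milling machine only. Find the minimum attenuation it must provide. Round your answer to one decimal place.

Fixed contribution from the other source: Σ 10^(L/10) = 10^(70/10) = 1.000e+07 (70.00 dB(A)).
The limit corresponds to 10^(80/10) = 1.000e+08; subtracting the fixed part leaves 9.000e+07 for the milling machine, i.e. 79.54 dB(A).
Required insertion loss = 84 − 79.54 = 4.46 dB.

4.5 dB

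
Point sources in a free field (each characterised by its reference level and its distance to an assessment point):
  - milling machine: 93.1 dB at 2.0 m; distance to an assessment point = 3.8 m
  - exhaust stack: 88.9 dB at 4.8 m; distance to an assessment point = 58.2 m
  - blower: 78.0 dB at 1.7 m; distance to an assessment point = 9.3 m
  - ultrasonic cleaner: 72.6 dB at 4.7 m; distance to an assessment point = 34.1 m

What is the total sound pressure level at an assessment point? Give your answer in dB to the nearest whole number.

First find each source's level at the receiver (point-source: −20·log₁₀(r/r_ref)), then combine on an intensity basis.
milling machine: 93.1 − 20·log₁₀(3.8/2.0) = 93.1 − 5.58 = 87.52 dB.
exhaust stack: 88.9 − 20·log₁₀(58.2/4.8) = 88.9 − 21.67 = 67.23 dB.
blower: 78.0 − 20·log₁₀(9.3/1.7) = 78.0 − 14.76 = 63.24 dB.
ultrasonic cleaner: 72.6 − 20·log₁₀(34.1/4.7) = 72.6 − 17.21 = 55.39 dB.
Σ 10^(L/10) = 5.733e+08 → L_total = 10·log₁₀(5.733e+08) = 87.58 dB.

88 dB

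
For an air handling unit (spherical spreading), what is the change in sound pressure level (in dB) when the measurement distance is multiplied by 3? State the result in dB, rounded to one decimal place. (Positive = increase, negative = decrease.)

-9.5 dB

A point source loses 6 dB per doubling of distance; generally ΔL = −20·log₁₀(r₂/r₁).
ΔL = −20·log₁₀(3) = -9.54 dB.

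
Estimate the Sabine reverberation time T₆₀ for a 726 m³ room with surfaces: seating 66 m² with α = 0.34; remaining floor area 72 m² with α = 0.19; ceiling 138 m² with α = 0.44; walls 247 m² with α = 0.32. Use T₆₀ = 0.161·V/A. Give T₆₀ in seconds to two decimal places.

0.66 s

Summing Sᵢαᵢ: 66·0.34 + 72·0.19 + 138·0.44 + 247·0.32 = 175.88 m².
T₆₀ = 0.161·V/A = 0.161·726/175.88 = 0.665 s.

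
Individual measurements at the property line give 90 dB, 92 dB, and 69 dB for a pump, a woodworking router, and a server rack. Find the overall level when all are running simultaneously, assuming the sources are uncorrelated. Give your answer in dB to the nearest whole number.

94 dB

Incoherent sources combine by intensity addition: L_total = 10·log₁₀(Σ 10^(L_i/10)).
Σ 10^(L/10) = 10^(90/10) + 10^(92/10) + 10^(69/10) = 2.593e+09.
L_total = 10·log₁₀(2.593e+09) = 94.14 dB.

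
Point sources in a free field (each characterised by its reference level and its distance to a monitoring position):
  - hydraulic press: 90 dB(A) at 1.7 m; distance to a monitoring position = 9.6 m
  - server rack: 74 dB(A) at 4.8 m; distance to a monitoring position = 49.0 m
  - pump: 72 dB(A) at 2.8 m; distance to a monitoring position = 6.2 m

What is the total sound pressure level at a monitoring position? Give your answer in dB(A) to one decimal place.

Propagate each source to the receiver with L = L_ref − 20·log₁₀(r/r_ref), then add intensities.
hydraulic press: 90 − 20·log₁₀(9.6/1.7) = 90 − 15.04 = 74.96 dB(A).
server rack: 74 − 20·log₁₀(49.0/4.8) = 74 − 20.18 = 53.82 dB(A).
pump: 72 − 20·log₁₀(6.2/2.8) = 72 − 6.90 = 65.10 dB(A).
Σ 10^(L/10) = 3.483e+07 → L_total = 10·log₁₀(3.483e+07) = 75.42 dB(A).

75.4 dB(A)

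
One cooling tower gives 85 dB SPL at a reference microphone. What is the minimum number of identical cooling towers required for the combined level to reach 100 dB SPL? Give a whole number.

32

N identical sources give L₁ + 10·log₁₀ N, so require 10·log₁₀ N ≥ 100 − 85 = 15.0 dB.
N ≥ 10^(15.0/10) = 31.623, so N = 32.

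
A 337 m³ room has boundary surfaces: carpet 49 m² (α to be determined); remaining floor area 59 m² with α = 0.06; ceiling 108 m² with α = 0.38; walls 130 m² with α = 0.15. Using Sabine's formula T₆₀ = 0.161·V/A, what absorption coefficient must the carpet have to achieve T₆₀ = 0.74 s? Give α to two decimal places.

From T₆₀ = 0.161·V/A, the target T₆₀ = 0.74 s needs A = 0.161·337/0.74 = 73.32 m².
Absorption from the other surfaces = 59·0.06 + 108·0.38 + 130·0.15 = 64.08 m², so the carpet must supply 9.24 m² over 49 m².
α = 9.24/49 = 0.189.

0.19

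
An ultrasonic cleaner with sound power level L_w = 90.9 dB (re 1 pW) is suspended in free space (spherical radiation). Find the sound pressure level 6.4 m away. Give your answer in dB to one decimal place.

63.8 dB

L_p = L_w − 10·log₁₀(4π·r²) with r = 6.4 m.
4π·r² = 514.7 m², 10·log₁₀ of that is 27.116 dB.
L_p = 90.9 − 27.116 = 63.78 dB.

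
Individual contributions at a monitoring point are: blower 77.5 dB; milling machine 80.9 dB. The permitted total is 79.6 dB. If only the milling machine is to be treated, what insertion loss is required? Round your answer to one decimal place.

5.5 dB

The untreated sources together contribute 10^(77.5/10) = 5.623e+07, i.e. 77.50 dB.
To meet 79.6 dB overall, the treated milling machine may contribute at most 10^(79.6/10) − 5.623e+07 = 3.497e+07, i.e. 75.44 dB.
Required insertion loss = 80.9 − 75.44 = 5.46 dB.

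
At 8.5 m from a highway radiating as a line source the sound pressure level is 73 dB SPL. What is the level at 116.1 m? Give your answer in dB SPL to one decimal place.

61.6 dB SPL

For a line source, L₂ = L₁ − 10·log₁₀(r₂/r₁).
L₂ = 73 − 10·log₁₀(116.1/8.5) = 73 − 11.354 = 61.65 dB SPL.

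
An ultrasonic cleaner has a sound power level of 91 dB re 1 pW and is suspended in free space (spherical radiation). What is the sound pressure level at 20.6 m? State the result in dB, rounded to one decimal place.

53.7 dB

The power spreads over a sphere of area 4π·r², so L_p = L_w − 10·log₁₀(4π·r²).
4π·r² = 5333 m², 10·log₁₀ of that is 37.269 dB.
L_p = 91 − 37.269 = 53.73 dB.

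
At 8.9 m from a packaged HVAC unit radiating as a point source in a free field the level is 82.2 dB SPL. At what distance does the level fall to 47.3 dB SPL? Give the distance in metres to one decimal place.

494.8 m

Point-source spreading drops the level by 20·log₁₀(r₂/r₁); inverting, r₂/r₁ = 10^(ΔL/20).
r₂ = 8.9·10^((82.2−47.3)/20) = 8.9·10^(34.9/20) = 494.75 m.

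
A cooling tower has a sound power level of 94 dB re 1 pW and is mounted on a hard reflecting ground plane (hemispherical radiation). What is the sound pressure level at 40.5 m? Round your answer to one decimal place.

53.9 dB

Free-field hemispherical radiation: L_p = L_w − 10·log₁₀(2π·r²), r = 40.5 m.
2π·r² = 1.031e+04 m², 10·log₁₀ of that is 40.131 dB.
L_p = 94 − 40.131 = 53.87 dB.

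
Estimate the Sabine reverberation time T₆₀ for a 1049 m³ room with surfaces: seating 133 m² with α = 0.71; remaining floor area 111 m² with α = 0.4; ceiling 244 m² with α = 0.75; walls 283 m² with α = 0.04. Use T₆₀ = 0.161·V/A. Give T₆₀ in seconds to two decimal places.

0.51 s

A = Σ Sᵢαᵢ = 133·0.71 + 111·0.4 + 244·0.75 + 283·0.04 = 333.15 m².
T₆₀ = 0.161·V/A = 0.161·1049/333.15 = 0.507 s.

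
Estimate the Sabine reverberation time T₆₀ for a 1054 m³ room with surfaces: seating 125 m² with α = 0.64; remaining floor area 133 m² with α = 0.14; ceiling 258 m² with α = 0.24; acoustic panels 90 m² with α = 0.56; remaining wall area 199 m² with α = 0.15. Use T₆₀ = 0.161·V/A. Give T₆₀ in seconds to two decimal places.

0.70 s

A = Σ Sᵢαᵢ = 125·0.64 + 133·0.14 + 258·0.24 + 90·0.56 + 199·0.15 = 240.79 m².
T₆₀ = 0.161 × 1054 / 240.79 = 0.705 s.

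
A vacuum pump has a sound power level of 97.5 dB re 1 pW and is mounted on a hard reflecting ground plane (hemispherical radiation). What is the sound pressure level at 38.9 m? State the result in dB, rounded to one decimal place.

57.7 dB

The power spreads over a hemisphere of area 2π·r², so L_p = L_w − 10·log₁₀(2π·r²).
2π·r² = 9508 m², 10·log₁₀ of that is 39.781 dB.
L_p = 97.5 − 39.781 = 57.72 dB.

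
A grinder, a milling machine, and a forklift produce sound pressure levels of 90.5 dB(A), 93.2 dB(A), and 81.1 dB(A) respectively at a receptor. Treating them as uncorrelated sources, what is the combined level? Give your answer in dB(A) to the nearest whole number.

95 dB(A)

For uncorrelated sources the intensities add, so convert each level to linear form, sum, and take 10·log₁₀ of the total.
Σ 10^(L/10) = 10^(90.5/10) + 10^(93.2/10) + 10^(81.1/10) = 3.340e+09.
L_total = 10·log₁₀(3.340e+09) = 95.24 dB(A).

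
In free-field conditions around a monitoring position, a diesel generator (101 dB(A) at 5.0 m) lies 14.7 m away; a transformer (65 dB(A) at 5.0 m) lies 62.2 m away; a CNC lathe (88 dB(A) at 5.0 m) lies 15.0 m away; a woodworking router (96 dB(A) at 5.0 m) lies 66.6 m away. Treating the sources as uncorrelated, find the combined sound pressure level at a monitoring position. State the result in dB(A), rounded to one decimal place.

Propagate each source to the receiver with L = L_ref − 20·log₁₀(r/r_ref), then add intensities.
diesel generator: 101 − 20·log₁₀(14.7/5.0) = 101 − 9.37 = 91.63 dB(A).
transformer: 65 − 20·log₁₀(62.2/5.0) = 65 − 21.90 = 43.10 dB(A).
CNC lathe: 88 − 20·log₁₀(15.0/5.0) = 88 − 9.54 = 78.46 dB(A).
woodworking router: 96 − 20·log₁₀(66.6/5.0) = 96 − 22.49 = 73.51 dB(A).
Σ 10^(L/10) = 1.549e+09 → L_total = 10·log₁₀(1.549e+09) = 91.90 dB(A).

91.9 dB(A)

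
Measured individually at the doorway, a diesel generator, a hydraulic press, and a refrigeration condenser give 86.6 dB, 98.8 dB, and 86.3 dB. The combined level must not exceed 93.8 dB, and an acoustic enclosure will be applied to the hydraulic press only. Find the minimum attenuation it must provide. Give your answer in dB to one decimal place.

The untreated sources together contribute 10^(86.6/10) + 10^(86.3/10) = 8.837e+08, i.e. 89.46 dB.
To meet 93.8 dB overall, the treated hydraulic press may contribute at most 10^(93.8/10) − 8.837e+08 = 1.515e+09, i.e. 91.80 dB.
Required insertion loss = 98.8 − 91.80 = 7.00 dB.

7.0 dB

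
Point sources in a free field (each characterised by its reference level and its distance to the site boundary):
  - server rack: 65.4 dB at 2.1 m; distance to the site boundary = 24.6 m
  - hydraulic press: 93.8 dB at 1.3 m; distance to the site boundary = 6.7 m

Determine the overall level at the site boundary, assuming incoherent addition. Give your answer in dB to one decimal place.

79.6 dB

Propagate each source to the receiver with L = L_ref − 20·log₁₀(r/r_ref), then add intensities.
server rack: 65.4 − 20·log₁₀(24.6/2.1) = 65.4 − 21.37 = 44.03 dB.
hydraulic press: 93.8 − 20·log₁₀(6.7/1.3) = 93.8 − 14.24 = 79.56 dB.
Σ 10^(L/10) = 9.034e+07 → L_total = 10·log₁₀(9.034e+07) = 79.56 dB.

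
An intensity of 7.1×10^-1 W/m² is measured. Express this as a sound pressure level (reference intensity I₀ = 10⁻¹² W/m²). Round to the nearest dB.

L = 10·log₁₀(I/I₀) = 10·log₁₀(7.1×10^-1/10⁻¹²) = 10·log₁₀(7.1×10^11).
L = 10·(0.8513 + 11) = 118.51 dB.

119 dB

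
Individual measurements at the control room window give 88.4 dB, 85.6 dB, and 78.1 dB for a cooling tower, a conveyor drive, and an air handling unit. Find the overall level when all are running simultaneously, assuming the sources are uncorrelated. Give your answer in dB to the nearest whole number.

Incoherent sources combine by intensity addition: L_total = 10·log₁₀(Σ 10^(L_i/10)).
Σ 10^(L/10) = 10^(88.4/10) + 10^(85.6/10) + 10^(78.1/10) = 1.119e+09.
L_total = 10·log₁₀(1.119e+09) = 90.49 dB.

90 dB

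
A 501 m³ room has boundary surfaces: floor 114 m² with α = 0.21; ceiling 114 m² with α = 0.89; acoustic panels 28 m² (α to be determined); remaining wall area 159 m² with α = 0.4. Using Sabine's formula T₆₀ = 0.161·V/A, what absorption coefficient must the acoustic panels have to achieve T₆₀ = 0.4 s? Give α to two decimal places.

A = 0.161·V/T₆₀ = 0.161·501/0.4 = 201.65 m² sabins.
Absorption from the other surfaces = 114·0.21 + 114·0.89 + 159·0.4 = 189.00 m², so the acoustic panels must supply 12.65 m² over 28 m².
α = 12.65/28 = 0.452.

0.45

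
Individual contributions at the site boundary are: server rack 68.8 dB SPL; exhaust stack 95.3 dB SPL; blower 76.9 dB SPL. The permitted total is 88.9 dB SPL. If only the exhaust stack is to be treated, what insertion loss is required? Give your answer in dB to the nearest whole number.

The untreated sources together contribute 10^(68.8/10) + 10^(76.9/10) = 5.656e+07, i.e. 77.53 dB SPL.
To meet 88.9 dB SPL overall, the treated exhaust stack may contribute at most 10^(88.9/10) − 5.656e+07 = 7.197e+08, i.e. 88.57 dB SPL.
So the exhaust stack must be reduced from 95.3 to 88.57 dB SPL: IL = 6.73 dB.

7 dB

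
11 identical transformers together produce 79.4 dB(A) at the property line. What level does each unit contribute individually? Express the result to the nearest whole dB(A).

11 equal contributions raise the level by 10·log₁₀ 11 = 10.414 dB, so each unit alone gives 79.4 − 10.414.

69 dB(A)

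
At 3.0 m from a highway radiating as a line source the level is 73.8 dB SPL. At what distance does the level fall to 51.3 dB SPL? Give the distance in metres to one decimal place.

Line-source spreading drops the level by 10·log₁₀(r₂/r₁); inverting, r₂/r₁ = 10^(ΔL/10).
r₂ = 3.0·10^((73.8−51.3)/10) = 3.0·10^(22.5/10) = 533.48 m.

533.5 m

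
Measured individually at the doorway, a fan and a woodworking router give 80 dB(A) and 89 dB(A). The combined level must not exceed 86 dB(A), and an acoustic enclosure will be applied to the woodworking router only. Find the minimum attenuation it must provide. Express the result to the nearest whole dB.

Everything except the woodworking router sums to 10^(80/10) = 1.000e+08 in linear terms, 80.00 dB(A).
To meet 86 dB(A) overall, the treated woodworking router may contribute at most 10^(86/10) − 1.000e+08 = 2.981e+08, i.e. 84.74 dB(A).
So the woodworking router must be reduced from 89 to 84.74 dB(A): IL = 4.26 dB.

4 dB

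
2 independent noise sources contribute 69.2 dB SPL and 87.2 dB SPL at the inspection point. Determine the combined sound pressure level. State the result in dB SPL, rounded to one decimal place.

87.3 dB SPL

Incoherent sources combine by intensity addition: L_total = 10·log₁₀(Σ 10^(L_i/10)).
Σ 10^(L/10) = 10^(69.2/10) + 10^(87.2/10) = 5.331e+08.
L_total = 10·log₁₀(5.331e+08) = 87.27 dB SPL.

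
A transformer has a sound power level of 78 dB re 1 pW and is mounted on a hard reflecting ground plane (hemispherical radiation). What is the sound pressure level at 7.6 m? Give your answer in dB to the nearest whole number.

52 dB

Free-field hemispherical radiation: L_p = L_w − 10·log₁₀(2π·r²), r = 7.6 m.
2π·r² = 362.9 m², 10·log₁₀ of that is 25.598 dB.
L_p = 78 − 25.598 = 52.40 dB.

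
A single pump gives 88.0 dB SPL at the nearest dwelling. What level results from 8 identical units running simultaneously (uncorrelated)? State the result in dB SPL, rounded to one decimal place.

With 8 equal, uncorrelated contributions the intensity is 8× that of one unit, giving a rise of 10·log₁₀ 8.
L_total = 88.0 + 10·log₁₀(8) = 88.0 + 9.031 = 97.03 dB SPL.

97.0 dB SPL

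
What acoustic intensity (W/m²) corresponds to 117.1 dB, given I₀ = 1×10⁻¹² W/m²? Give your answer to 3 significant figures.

0.513 W/m²

I/I₀ = 10^(117.1/10) = 5.129e+11, so I = 5.129e+11 × 10⁻¹² W/m².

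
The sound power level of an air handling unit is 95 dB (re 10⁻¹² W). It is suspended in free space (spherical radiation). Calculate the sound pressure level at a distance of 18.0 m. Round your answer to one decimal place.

58.9 dB

L_p = L_w − 10·log₁₀(4π·r²) with r = 18.0 m.
4π·r² = 4072 m², 10·log₁₀ of that is 36.098 dB.
L_p = 95 − 36.098 = 58.90 dB.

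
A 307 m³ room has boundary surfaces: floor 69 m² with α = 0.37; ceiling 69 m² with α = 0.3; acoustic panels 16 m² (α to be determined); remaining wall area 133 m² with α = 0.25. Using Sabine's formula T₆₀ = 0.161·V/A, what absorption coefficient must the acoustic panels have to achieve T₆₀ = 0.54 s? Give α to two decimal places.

Required total absorption A = 0.161·307/0.54 = 91.53 m².
Absorption from the other surfaces = 69·0.37 + 69·0.3 + 133·0.25 = 79.48 m², so the acoustic panels must supply 12.05 m² over 16 m².
α = 12.05/16 = 0.753.

0.75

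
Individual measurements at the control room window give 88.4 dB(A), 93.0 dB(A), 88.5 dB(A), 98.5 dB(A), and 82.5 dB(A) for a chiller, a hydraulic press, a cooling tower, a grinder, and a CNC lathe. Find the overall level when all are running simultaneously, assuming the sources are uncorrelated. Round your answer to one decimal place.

100.3 dB(A)

For uncorrelated sources the intensities add, so convert each level to linear form, sum, and take 10·log₁₀ of the total.
Σ 10^(L/10) = 10^(88.4/10) + 10^(93.0/10) + 10^(88.5/10) + 10^(98.5/10) + 10^(82.5/10) = 1.065e+10.
L_total = 10·log₁₀(1.065e+10) = 100.27 dB(A).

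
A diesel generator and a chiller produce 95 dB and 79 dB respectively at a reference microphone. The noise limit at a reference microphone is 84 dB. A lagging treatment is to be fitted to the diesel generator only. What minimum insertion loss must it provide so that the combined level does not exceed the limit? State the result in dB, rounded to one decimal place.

Fixed contribution from the other source: Σ 10^(L/10) = 10^(79/10) = 7.943e+07 (79.00 dB).
The limit corresponds to 10^(84/10) = 2.512e+08; subtracting the fixed part leaves 1.718e+08 for the diesel generator, i.e. 82.35 dB.
Required insertion loss = 95 − 82.35 = 12.65 dB.

12.7 dB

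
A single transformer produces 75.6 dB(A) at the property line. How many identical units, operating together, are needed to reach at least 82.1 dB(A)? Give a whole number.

5

N identical sources give L₁ + 10·log₁₀ N, so require 10·log₁₀ N ≥ 82.1 − 75.6 = 6.5 dB.
N ≥ 10^(6.5/10) = 4.467, so N = 5.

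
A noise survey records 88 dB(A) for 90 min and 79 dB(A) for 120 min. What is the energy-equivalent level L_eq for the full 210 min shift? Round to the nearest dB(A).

85 dB(A)

Weight each interval's intensity by its duration and average over T = 210 min:
Σ tᵢ·10^(Lᵢ/10) = 90·10^(88/10) + 120·10^(79/10) = 6.632e+10.
L_eq = 10·log₁₀(6.632e+10/210) = 84.99 dB(A).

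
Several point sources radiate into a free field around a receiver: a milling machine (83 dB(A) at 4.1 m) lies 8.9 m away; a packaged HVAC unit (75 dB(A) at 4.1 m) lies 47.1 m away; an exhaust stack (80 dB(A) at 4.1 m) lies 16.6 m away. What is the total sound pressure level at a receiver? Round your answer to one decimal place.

76.9 dB(A)

Apply inverse-square spreading to bring every level to the receiver, then sum 10^(L/10).
milling machine: 83 − 20·log₁₀(8.9/4.1) = 83 − 6.73 = 76.27 dB(A).
packaged HVAC unit: 75 − 20·log₁₀(47.1/4.1) = 75 − 21.20 = 53.80 dB(A).
exhaust stack: 80 − 20·log₁₀(16.6/4.1) = 80 − 12.15 = 67.85 dB(A).
Σ 10^(L/10) = 4.868e+07 → L_total = 10·log₁₀(4.868e+07) = 76.87 dB(A).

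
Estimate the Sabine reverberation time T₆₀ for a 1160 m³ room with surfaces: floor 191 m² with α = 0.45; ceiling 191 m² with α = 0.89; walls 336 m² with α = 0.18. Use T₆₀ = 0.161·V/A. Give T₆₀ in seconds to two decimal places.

0.59 s

A = Σ Sᵢαᵢ = 191·0.45 + 191·0.89 + 336·0.18 = 316.42 m².
T₆₀ = 0.161 × 1160 / 316.42 = 0.590 s.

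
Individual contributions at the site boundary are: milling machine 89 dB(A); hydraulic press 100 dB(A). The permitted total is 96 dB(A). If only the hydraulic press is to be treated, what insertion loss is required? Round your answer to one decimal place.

5.0 dB

The untreated sources together contribute 10^(89/10) = 7.943e+08, i.e. 89.00 dB(A).
The limit corresponds to 10^(96/10) = 3.981e+09; subtracting the fixed part leaves 3.187e+09 for the hydraulic press, i.e. 95.03 dB(A).
Required insertion loss = 100 − 95.03 = 4.97 dB.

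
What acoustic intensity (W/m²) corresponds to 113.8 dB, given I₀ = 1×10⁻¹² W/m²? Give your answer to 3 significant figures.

I = I₀·10^(L/10) = 10⁻¹² × 10^(113.8/10) = 10^(-0.620).

0.240 W/m²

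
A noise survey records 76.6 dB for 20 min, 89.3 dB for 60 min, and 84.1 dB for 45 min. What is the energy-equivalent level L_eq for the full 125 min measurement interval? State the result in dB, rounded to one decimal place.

L_eq = 10·log₁₀[(1/T)·Σ tᵢ·10^(Lᵢ/10)] with T = 125 min.
Σ tᵢ·10^(Lᵢ/10) = 20·10^(76.6/10) + 60·10^(89.3/10) + 45·10^(84.1/10) = 6.355e+10.
L_eq = 10·log₁₀(6.355e+10/125) = 87.06 dB.

87.1 dB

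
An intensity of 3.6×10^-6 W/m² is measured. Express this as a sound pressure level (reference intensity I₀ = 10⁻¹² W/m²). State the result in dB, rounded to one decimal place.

Dividing by I₀ shifts the exponent by 12: I/I₀ = 3.6×10^6.
L = 10·(0.5563 + 6) = 65.56 dB.

65.6 dB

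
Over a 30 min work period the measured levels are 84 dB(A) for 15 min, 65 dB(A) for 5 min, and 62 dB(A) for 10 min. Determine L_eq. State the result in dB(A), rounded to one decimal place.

81.0 dB(A)

L_eq = 10·log₁₀[(1/T)·Σ tᵢ·10^(Lᵢ/10)] with T = 30 min.
Σ tᵢ·10^(Lᵢ/10) = 15·10^(84/10) + 5·10^(65/10) + 10·10^(62/10) = 3.799e+09.
L_eq = 10·log₁₀(3.799e+09/30) = 81.03 dB(A).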